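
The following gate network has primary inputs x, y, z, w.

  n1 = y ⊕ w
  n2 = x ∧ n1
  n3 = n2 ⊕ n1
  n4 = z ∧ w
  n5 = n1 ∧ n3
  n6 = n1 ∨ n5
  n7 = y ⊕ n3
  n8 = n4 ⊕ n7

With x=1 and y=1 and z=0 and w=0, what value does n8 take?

1

n1 = 1 ⊕ 0 = 1
n2 = 1 ∧ 1 = 1
n3 = 1 ⊕ 1 = 0
n4 = 0 ∧ 0 = 0
n7 = 1 ⊕ 0 = 1
n8 = 0 ⊕ 1 = 1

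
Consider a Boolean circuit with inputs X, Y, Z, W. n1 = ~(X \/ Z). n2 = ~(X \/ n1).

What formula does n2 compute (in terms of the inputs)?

~(X \/ (~(X \/ Z)))

n1 = ~(X \/ Z)
n2 = ~(X \/ n1) = ~(X \/ (~(X \/ Z)))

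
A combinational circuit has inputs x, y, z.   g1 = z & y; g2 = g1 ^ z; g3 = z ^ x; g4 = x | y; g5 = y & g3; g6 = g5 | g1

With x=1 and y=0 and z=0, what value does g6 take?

g1 = 0 & 0 = 0
g3 = 0 ^ 1 = 1
g5 = 0 & 1 = 0
g6 = 0 | 0 = 0

0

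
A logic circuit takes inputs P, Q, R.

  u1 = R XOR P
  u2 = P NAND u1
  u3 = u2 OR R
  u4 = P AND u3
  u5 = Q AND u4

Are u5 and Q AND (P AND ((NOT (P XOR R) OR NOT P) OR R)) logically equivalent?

Yes

u1 = R XOR P
u2 = P NAND u1 = P NAND (R XOR P)
u3 = u2 OR R = (P NAND (R XOR P)) OR R
u4 = P AND u3 = P AND ((P NAND (R XOR P)) OR R)
u5 = Q AND u4 = Q AND (P AND ((P NAND (R XOR P)) OR R))
At P=0, Q=0, R=0: circuit gives 0, formula gives 0.
At P=1, Q=1, R=1: circuit gives 1, formula gives 1.
Agrees on all 8 inputs.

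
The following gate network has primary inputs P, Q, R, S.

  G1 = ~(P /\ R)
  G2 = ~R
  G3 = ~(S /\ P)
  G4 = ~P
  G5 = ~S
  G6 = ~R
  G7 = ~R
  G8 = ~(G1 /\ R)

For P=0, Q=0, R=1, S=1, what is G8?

G1 = ~(0 /\ 1) = 1
G8 = ~(1 /\ 1) = 0

0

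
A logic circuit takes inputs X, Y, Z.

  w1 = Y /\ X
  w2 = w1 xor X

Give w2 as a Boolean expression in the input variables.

w1 = Y /\ X
w2 = w1 xor X = (Y /\ X) xor X

(Y /\ X) xor X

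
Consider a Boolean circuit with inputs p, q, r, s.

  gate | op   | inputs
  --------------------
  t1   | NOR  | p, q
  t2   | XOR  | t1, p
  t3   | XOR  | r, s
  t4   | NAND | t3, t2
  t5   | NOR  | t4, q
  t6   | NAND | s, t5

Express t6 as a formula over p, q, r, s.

t1 = p NOR q
t2 = t1 XOR p = (p NOR q) XOR p
t3 = r XOR s
t4 = t3 NAND t2 = (r XOR s) NAND ((p NOR q) XOR p)
t5 = t4 NOR q = ((r XOR s) NAND ((p NOR q) XOR p)) NOR q
t6 = s NAND t5 = s NAND (((r XOR s) NAND ((p NOR q) XOR p)) NOR q)

s NAND (((r XOR s) NAND ((p NOR q) XOR p)) NOR q)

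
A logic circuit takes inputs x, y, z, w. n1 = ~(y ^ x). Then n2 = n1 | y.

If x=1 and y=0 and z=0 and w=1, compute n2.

0

n1 = ~(0 ^ 1) = 0
n2 = 0 | 0 = 0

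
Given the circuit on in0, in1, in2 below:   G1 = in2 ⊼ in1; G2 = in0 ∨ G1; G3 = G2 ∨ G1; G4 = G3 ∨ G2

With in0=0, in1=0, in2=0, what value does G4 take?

G1 = 0 ⊼ 0 = 1
G2 = 0 ∨ 1 = 1
G3 = 1 ∨ 1 = 1
G4 = 1 ∨ 1 = 1

1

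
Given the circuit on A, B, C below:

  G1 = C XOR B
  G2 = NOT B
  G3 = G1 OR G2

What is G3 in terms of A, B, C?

G1 = C XOR B
G2 = NOT B
G3 = G1 OR G2 = (C XOR B) OR NOT B

(C XOR B) OR NOT B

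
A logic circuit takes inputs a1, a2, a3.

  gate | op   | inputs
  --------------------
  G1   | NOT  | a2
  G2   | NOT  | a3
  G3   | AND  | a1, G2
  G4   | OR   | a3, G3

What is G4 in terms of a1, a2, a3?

a3 OR (a1 AND NOT a3)

G2 = NOT a3
G3 = a1 AND G2 = a1 AND NOT a3
G4 = a3 OR G3 = a3 OR (a1 AND NOT a3)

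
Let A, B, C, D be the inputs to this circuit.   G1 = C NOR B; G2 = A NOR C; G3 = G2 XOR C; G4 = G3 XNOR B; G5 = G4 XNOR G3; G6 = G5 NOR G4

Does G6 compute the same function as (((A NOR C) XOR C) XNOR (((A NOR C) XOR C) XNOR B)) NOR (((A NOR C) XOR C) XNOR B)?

Yes

G2 = A NOR C
G3 = G2 XOR C = (A NOR C) XOR C
G4 = G3 XNOR B = ((A NOR C) XOR C) XNOR B
G5 = G4 XNOR G3 = (((A NOR C) XOR C) XNOR B) XNOR ((A NOR C) XOR C)
G6 = G5 NOR G4 = ((((A NOR C) XOR C) XNOR B) XNOR ((A NOR C) XOR C)) NOR (((A NOR C) XOR C) XNOR B)
At A=0, B=1, C=0, D=0: circuit gives 0, formula gives 0.
At A=0, B=0, C=0, D=0: circuit gives 1, formula gives 1.
Agrees on all 16 inputs.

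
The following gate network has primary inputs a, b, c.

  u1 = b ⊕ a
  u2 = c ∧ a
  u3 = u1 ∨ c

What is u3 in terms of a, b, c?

(b ⊕ a) ∨ c

u1 = b ⊕ a
u3 = u1 ∨ c = (b ⊕ a) ∨ c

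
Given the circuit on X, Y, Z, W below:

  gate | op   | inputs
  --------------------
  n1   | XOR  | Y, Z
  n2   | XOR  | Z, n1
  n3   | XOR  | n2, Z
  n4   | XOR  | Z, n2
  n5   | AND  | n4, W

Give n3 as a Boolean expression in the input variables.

(Z XOR (Y XOR Z)) XOR Z

n1 = Y XOR Z
n2 = Z XOR n1 = Z XOR (Y XOR Z)
n3 = n2 XOR Z = (Z XOR (Y XOR Z)) XOR Z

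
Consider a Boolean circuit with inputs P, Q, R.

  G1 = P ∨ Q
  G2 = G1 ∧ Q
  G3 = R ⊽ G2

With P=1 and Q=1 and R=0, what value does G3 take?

0

G1 = 1 ∨ 1 = 1
G2 = 1 ∧ 1 = 1
G3 = 0 ⊽ 1 = 0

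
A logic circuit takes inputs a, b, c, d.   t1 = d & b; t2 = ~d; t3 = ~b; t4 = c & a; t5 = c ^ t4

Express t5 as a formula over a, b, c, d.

t4 = c & a
t5 = c ^ t4 = c ^ (c & a)

c ^ (c & a)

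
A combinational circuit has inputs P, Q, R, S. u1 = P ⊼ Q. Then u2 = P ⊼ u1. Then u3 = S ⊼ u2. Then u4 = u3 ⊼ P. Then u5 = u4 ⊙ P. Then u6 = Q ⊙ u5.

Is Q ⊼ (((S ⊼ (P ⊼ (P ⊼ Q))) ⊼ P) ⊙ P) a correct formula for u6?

u1 = P ⊼ Q
u2 = P ⊼ u1 = P ⊼ (P ⊼ Q)
u3 = S ⊼ u2 = S ⊼ (P ⊼ (P ⊼ Q))
u4 = u3 ⊼ P = (S ⊼ (P ⊼ (P ⊼ Q))) ⊼ P
u5 = u4 ⊙ P = ((S ⊼ (P ⊼ (P ⊼ Q))) ⊼ P) ⊙ P
u6 = Q ⊙ u5 = Q ⊙ (((S ⊼ (P ⊼ (P ⊼ Q))) ⊼ P) ⊙ P)
At P=0, Q=1, R=0, S=0: circuit gives 0, formula gives 1.

No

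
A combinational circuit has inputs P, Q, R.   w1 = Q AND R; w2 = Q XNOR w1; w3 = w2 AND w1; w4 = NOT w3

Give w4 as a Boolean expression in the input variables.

w1 = Q AND R
w2 = Q XNOR w1 = Q XNOR (Q AND R)
w3 = w2 AND w1 = (Q XNOR (Q AND R)) AND (Q AND R)
w4 = NOT w3 = NOT ((Q XNOR (Q AND R)) AND (Q AND R))

NOT ((Q XNOR (Q AND R)) AND (Q AND R))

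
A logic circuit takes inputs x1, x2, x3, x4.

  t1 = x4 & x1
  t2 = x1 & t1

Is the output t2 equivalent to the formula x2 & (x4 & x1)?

t1 = x4 & x1
t2 = x1 & t1 = x1 & (x4 & x1)
At x1=1, x2=0, x3=0, x4=1: circuit gives 1, formula gives 0.

No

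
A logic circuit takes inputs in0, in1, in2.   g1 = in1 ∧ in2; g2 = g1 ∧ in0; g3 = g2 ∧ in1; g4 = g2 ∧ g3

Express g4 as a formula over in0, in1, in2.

((in1 ∧ in2) ∧ in0) ∧ (((in1 ∧ in2) ∧ in0) ∧ in1)

g1 = in1 ∧ in2
g2 = g1 ∧ in0 = (in1 ∧ in2) ∧ in0
g3 = g2 ∧ in1 = ((in1 ∧ in2) ∧ in0) ∧ in1
g4 = g2 ∧ g3 = ((in1 ∧ in2) ∧ in0) ∧ (((in1 ∧ in2) ∧ in0) ∧ in1)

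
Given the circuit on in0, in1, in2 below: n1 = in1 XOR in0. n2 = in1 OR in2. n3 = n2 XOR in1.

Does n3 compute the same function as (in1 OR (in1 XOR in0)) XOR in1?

n2 = in1 OR in2
n3 = n2 XOR in1 = (in1 OR in2) XOR in1
At in0=0, in1=0, in2=1: circuit gives 1, formula gives 0.

No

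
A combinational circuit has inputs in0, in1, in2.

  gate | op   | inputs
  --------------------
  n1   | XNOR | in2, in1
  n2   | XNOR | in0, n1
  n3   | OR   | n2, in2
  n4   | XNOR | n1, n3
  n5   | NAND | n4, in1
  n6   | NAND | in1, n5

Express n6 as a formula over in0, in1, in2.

n1 = in2 XNOR in1
n2 = in0 XNOR n1 = in0 XNOR (in2 XNOR in1)
n3 = n2 OR in2 = (in0 XNOR (in2 XNOR in1)) OR in2
n4 = n1 XNOR n3 = (in2 XNOR in1) XNOR ((in0 XNOR (in2 XNOR in1)) OR in2)
n5 = n4 NAND in1 = ((in2 XNOR in1) XNOR ((in0 XNOR (in2 XNOR in1)) OR in2)) NAND in1
n6 = in1 NAND n5 = in1 NAND (((in2 XNOR in1) XNOR ((in0 XNOR (in2 XNOR in1)) OR in2)) NAND in1)

in1 NAND (((in2 XNOR in1) XNOR ((in0 XNOR (in2 XNOR in1)) OR in2)) NAND in1)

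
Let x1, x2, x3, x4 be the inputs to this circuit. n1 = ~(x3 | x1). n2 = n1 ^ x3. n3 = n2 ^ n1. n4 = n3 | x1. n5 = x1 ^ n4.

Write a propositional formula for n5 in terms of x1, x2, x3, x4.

x1 ^ ((((~(x3 | x1)) ^ x3) ^ (~(x3 | x1))) | x1)

n1 = ~(x3 | x1)
n2 = n1 ^ x3 = (~(x3 | x1)) ^ x3
n3 = n2 ^ n1 = ((~(x3 | x1)) ^ x3) ^ (~(x3 | x1))
n4 = n3 | x1 = (((~(x3 | x1)) ^ x3) ^ (~(x3 | x1))) | x1
n5 = x1 ^ n4 = x1 ^ ((((~(x3 | x1)) ^ x3) ^ (~(x3 | x1))) | x1)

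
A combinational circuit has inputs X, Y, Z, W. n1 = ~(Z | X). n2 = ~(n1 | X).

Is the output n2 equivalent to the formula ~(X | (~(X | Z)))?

n1 = ~(Z | X)
n2 = ~(n1 | X) = ~((~(Z | X)) | X)
At X=0, Y=0, Z=0, W=0: circuit gives 0, formula gives 0.
At X=0, Y=0, Z=1, W=0: circuit gives 1, formula gives 1.
Agrees on all 16 inputs.

Yes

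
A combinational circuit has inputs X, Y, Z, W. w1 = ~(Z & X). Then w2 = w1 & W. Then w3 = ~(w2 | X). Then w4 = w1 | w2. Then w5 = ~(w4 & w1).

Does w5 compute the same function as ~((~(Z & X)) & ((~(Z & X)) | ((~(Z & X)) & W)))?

w1 = ~(Z & X)
w2 = w1 & W = (~(Z & X)) & W
w4 = w1 | w2 = (~(Z & X)) | ((~(Z & X)) & W)
w5 = ~(w4 & w1) = ~(((~(Z & X)) | ((~(Z & X)) & W)) & (~(Z & X)))
At X=0, Y=0, Z=0, W=0: circuit gives 0, formula gives 0.
At X=1, Y=0, Z=1, W=0: circuit gives 1, formula gives 1.
Agrees on all 16 inputs.

Yes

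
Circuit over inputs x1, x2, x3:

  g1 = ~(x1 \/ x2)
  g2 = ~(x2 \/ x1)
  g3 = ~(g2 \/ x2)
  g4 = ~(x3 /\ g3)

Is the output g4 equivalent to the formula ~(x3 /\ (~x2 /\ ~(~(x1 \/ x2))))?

Yes

g2 = ~(x2 \/ x1)
g3 = ~(g2 \/ x2) = ~((~(x2 \/ x1)) \/ x2)
g4 = ~(x3 /\ g3) = ~(x3 /\ (~((~(x2 \/ x1)) \/ x2)))
At x1=1, x2=0, x3=1: circuit gives 0, formula gives 0.
At x1=0, x2=0, x3=0: circuit gives 1, formula gives 1.
Agrees on all 8 inputs.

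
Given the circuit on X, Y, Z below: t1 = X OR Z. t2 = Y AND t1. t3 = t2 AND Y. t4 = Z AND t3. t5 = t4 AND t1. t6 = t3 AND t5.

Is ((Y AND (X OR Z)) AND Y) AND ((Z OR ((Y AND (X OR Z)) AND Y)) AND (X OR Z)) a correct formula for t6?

t1 = X OR Z
t2 = Y AND t1 = Y AND (X OR Z)
t3 = t2 AND Y = (Y AND (X OR Z)) AND Y
t4 = Z AND t3 = Z AND ((Y AND (X OR Z)) AND Y)
t5 = t4 AND t1 = (Z AND ((Y AND (X OR Z)) AND Y)) AND (X OR Z)
t6 = t3 AND t5 = ((Y AND (X OR Z)) AND Y) AND ((Z AND ((Y AND (X OR Z)) AND Y)) AND (X OR Z))
At X=1, Y=1, Z=0: circuit gives 0, formula gives 1.

No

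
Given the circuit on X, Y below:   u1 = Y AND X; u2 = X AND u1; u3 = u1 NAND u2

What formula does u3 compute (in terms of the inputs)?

(Y AND X) NAND (X AND (Y AND X))

u1 = Y AND X
u2 = X AND u1 = X AND (Y AND X)
u3 = u1 NAND u2 = (Y AND X) NAND (X AND (Y AND X))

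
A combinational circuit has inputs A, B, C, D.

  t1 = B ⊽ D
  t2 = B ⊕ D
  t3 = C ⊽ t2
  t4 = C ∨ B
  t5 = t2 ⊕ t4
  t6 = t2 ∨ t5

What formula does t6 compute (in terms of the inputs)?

t2 = B ⊕ D
t4 = C ∨ B
t5 = t2 ⊕ t4 = (B ⊕ D) ⊕ (C ∨ B)
t6 = t2 ∨ t5 = (B ⊕ D) ∨ ((B ⊕ D) ⊕ (C ∨ B))

(B ⊕ D) ∨ ((B ⊕ D) ⊕ (C ∨ B))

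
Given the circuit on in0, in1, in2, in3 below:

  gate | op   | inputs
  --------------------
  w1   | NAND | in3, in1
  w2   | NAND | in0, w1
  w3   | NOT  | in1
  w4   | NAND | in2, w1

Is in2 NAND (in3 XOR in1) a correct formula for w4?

w1 = in3 NAND in1
w4 = in2 NAND w1 = in2 NAND (in3 NAND in1)
At in0=0, in1=0, in2=1, in3=0: circuit gives 0, formula gives 1.

No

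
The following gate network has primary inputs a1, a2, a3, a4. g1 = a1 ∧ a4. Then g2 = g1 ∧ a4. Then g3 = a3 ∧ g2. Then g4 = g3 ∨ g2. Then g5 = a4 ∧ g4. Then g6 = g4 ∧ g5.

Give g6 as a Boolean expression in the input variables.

g1 = a1 ∧ a4
g2 = g1 ∧ a4 = (a1 ∧ a4) ∧ a4
g3 = a3 ∧ g2 = a3 ∧ ((a1 ∧ a4) ∧ a4)
g4 = g3 ∨ g2 = (a3 ∧ ((a1 ∧ a4) ∧ a4)) ∨ ((a1 ∧ a4) ∧ a4)
g5 = a4 ∧ g4 = a4 ∧ ((a3 ∧ ((a1 ∧ a4) ∧ a4)) ∨ ((a1 ∧ a4) ∧ a4))
g6 = g4 ∧ g5 = ((a3 ∧ ((a1 ∧ a4) ∧ a4)) ∨ ((a1 ∧ a4) ∧ a4)) ∧ (a4 ∧ ((a3 ∧ ((a1 ∧ a4) ∧ a4)) ∨ ((a1 ∧ a4) ∧ a4)))

((a3 ∧ ((a1 ∧ a4) ∧ a4)) ∨ ((a1 ∧ a4) ∧ a4)) ∧ (a4 ∧ ((a3 ∧ ((a1 ∧ a4) ∧ a4)) ∨ ((a1 ∧ a4) ∧ a4)))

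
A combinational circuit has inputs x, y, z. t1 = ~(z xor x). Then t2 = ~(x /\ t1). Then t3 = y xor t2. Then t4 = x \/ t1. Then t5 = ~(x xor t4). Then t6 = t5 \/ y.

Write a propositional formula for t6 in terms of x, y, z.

(~(x xor (x \/ (~(z xor x))))) \/ y

t1 = ~(z xor x)
t4 = x \/ t1 = x \/ (~(z xor x))
t5 = ~(x xor t4) = ~(x xor (x \/ (~(z xor x))))
t6 = t5 \/ y = (~(x xor (x \/ (~(z xor x))))) \/ y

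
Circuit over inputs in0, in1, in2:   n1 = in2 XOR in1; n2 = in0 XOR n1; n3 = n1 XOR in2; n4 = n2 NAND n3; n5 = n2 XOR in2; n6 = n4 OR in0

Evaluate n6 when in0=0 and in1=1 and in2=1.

n1 = 1 XOR 1 = 0
n2 = 0 XOR 0 = 0
n3 = 0 XOR 1 = 1
n4 = 0 NAND 1 = 1
n6 = 1 OR 0 = 1

1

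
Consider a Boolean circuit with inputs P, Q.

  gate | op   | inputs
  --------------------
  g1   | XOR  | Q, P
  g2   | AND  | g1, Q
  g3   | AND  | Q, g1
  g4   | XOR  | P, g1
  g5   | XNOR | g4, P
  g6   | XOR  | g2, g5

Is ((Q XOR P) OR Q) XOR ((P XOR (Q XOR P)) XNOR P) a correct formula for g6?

No

g1 = Q XOR P
g2 = g1 AND Q = (Q XOR P) AND Q
g4 = P XOR g1 = P XOR (Q XOR P)
g5 = g4 XNOR P = (P XOR (Q XOR P)) XNOR P
g6 = g2 XOR g5 = ((Q XOR P) AND Q) XOR ((P XOR (Q XOR P)) XNOR P)
At P=1, Q=0: circuit gives 0, formula gives 1.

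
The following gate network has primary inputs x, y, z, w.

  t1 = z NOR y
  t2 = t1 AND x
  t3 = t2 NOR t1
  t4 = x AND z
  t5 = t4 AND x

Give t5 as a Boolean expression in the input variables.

t4 = x AND z
t5 = t4 AND x = (x AND z) AND x

(x AND z) AND x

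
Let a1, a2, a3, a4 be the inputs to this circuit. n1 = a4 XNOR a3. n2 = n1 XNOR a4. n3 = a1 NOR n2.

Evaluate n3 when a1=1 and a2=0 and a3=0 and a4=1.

n1 = 1 XNOR 0 = 0
n2 = 0 XNOR 1 = 0
n3 = 1 NOR 0 = 0

0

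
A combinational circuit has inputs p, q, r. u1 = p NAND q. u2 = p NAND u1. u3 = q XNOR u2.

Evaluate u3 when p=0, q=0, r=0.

0

u1 = 0 NAND 0 = 1
u2 = 0 NAND 1 = 1
u3 = 0 XNOR 1 = 0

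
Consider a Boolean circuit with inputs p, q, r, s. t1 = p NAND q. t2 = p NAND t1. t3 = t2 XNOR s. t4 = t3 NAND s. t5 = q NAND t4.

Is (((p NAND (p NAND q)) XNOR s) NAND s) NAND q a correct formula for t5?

Yes

t1 = p NAND q
t2 = p NAND t1 = p NAND (p NAND q)
t3 = t2 XNOR s = (p NAND (p NAND q)) XNOR s
t4 = t3 NAND s = ((p NAND (p NAND q)) XNOR s) NAND s
t5 = q NAND t4 = q NAND (((p NAND (p NAND q)) XNOR s) NAND s)
At p=0, q=1, r=0, s=0: circuit gives 0, formula gives 0.
At p=0, q=0, r=0, s=0: circuit gives 1, formula gives 1.
Agrees on all 16 inputs.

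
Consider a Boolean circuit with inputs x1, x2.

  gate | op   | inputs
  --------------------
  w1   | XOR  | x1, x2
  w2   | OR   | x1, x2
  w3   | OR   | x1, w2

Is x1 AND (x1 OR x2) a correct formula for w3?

No

w2 = x1 OR x2
w3 = x1 OR w2 = x1 OR (x1 OR x2)
At x1=0, x2=1: circuit gives 1, formula gives 0.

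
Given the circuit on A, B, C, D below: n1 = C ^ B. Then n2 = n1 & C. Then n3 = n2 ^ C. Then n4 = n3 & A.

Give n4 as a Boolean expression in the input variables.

(((C ^ B) & C) ^ C) & A

n1 = C ^ B
n2 = n1 & C = (C ^ B) & C
n3 = n2 ^ C = ((C ^ B) & C) ^ C
n4 = n3 & A = (((C ^ B) & C) ^ C) & A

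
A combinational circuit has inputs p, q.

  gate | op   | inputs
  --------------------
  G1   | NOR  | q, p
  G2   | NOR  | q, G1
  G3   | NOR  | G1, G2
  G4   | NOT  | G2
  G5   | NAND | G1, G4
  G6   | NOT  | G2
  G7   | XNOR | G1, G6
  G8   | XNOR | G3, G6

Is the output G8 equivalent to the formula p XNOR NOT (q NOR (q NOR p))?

G1 = q NOR p
G2 = q NOR G1 = q NOR (q NOR p)
G3 = G1 NOR G2 = (q NOR p) NOR (q NOR (q NOR p))
G6 = NOT G2 = NOT (q NOR (q NOR p))
G8 = G3 XNOR G6 = ((q NOR p) NOR (q NOR (q NOR p))) XNOR NOT (q NOR (q NOR p))
At p=0, q=1: circuit gives 1, formula gives 0.

No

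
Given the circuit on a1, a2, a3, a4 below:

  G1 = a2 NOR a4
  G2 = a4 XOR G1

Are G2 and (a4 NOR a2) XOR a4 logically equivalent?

Yes

G1 = a2 NOR a4
G2 = a4 XOR G1 = a4 XOR (a2 NOR a4)
At a1=0, a2=1, a3=0, a4=0: circuit gives 0, formula gives 0.
At a1=0, a2=0, a3=0, a4=0: circuit gives 1, formula gives 1.
Agrees on all 16 inputs.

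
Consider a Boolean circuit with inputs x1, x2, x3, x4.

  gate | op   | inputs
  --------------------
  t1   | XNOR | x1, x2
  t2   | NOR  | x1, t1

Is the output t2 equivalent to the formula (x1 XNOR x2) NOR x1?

Yes

t1 = x1 XNOR x2
t2 = x1 NOR t1 = x1 NOR (x1 XNOR x2)
At x1=0, x2=0, x3=0, x4=0: circuit gives 0, formula gives 0.
At x1=0, x2=1, x3=0, x4=0: circuit gives 1, formula gives 1.
Agrees on all 16 inputs.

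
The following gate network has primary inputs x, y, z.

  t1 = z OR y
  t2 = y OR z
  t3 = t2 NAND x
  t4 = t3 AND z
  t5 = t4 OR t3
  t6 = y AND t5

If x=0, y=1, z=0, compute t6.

t2 = 1 OR 0 = 1
t3 = 1 NAND 0 = 1
t4 = 1 AND 0 = 0
t5 = 0 OR 1 = 1
t6 = 1 AND 1 = 1

1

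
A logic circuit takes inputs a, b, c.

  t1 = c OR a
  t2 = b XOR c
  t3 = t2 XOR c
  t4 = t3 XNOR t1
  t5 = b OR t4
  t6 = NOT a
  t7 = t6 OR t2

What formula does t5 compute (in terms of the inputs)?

b OR (((b XOR c) XOR c) XNOR (c OR a))

t1 = c OR a
t2 = b XOR c
t3 = t2 XOR c = (b XOR c) XOR c
t4 = t3 XNOR t1 = ((b XOR c) XOR c) XNOR (c OR a)
t5 = b OR t4 = b OR (((b XOR c) XOR c) XNOR (c OR a))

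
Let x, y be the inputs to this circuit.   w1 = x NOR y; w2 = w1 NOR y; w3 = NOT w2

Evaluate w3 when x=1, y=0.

0

w1 = 1 NOR 0 = 0
w2 = 0 NOR 0 = 1
w3 = NOT 1 = 0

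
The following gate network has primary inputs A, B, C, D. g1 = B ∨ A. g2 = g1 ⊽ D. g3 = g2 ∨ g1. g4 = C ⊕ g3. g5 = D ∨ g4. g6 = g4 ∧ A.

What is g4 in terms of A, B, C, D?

C ⊕ (((B ∨ A) ⊽ D) ∨ (B ∨ A))

g1 = B ∨ A
g2 = g1 ⊽ D = (B ∨ A) ⊽ D
g3 = g2 ∨ g1 = ((B ∨ A) ⊽ D) ∨ (B ∨ A)
g4 = C ⊕ g3 = C ⊕ (((B ∨ A) ⊽ D) ∨ (B ∨ A))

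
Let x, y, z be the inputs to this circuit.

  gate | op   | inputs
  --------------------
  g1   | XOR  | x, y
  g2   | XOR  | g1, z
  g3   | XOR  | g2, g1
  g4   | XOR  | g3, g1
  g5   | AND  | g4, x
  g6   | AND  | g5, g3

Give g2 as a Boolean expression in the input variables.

(x XOR y) XOR z

g1 = x XOR y
g2 = g1 XOR z = (x XOR y) XOR z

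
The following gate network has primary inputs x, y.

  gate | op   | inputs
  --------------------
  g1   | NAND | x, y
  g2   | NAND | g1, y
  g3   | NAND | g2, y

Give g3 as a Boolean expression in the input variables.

((x NAND y) NAND y) NAND y

g1 = x NAND y
g2 = g1 NAND y = (x NAND y) NAND y
g3 = g2 NAND y = ((x NAND y) NAND y) NAND y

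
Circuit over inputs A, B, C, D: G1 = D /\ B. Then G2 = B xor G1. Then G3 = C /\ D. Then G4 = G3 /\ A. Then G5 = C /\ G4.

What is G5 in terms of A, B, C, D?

C /\ ((C /\ D) /\ A)

G3 = C /\ D
G4 = G3 /\ A = (C /\ D) /\ A
G5 = C /\ G4 = C /\ ((C /\ D) /\ A)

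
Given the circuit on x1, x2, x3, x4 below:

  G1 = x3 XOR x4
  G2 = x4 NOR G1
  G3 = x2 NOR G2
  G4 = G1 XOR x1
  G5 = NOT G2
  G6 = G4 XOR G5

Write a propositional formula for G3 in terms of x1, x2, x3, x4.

x2 NOR (x4 NOR (x3 XOR x4))

G1 = x3 XOR x4
G2 = x4 NOR G1 = x4 NOR (x3 XOR x4)
G3 = x2 NOR G2 = x2 NOR (x4 NOR (x3 XOR x4))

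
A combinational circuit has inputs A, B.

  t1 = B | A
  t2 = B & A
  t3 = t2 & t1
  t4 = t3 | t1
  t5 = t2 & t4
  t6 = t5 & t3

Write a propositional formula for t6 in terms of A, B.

t1 = B | A
t2 = B & A
t3 = t2 & t1 = (B & A) & (B | A)
t4 = t3 | t1 = ((B & A) & (B | A)) | (B | A)
t5 = t2 & t4 = (B & A) & (((B & A) & (B | A)) | (B | A))
t6 = t5 & t3 = ((B & A) & (((B & A) & (B | A)) | (B | A))) & ((B & A) & (B | A))

((B & A) & (((B & A) & (B | A)) | (B | A))) & ((B & A) & (B | A))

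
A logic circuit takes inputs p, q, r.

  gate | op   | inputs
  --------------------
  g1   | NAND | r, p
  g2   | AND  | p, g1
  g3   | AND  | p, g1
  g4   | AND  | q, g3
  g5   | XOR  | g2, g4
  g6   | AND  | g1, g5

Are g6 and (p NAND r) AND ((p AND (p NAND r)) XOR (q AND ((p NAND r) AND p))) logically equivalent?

Yes

g1 = r NAND p
g2 = p AND g1 = p AND (r NAND p)
g3 = p AND g1 = p AND (r NAND p)
g4 = q AND g3 = q AND (p AND (r NAND p))
g5 = g2 XOR g4 = (p AND (r NAND p)) XOR (q AND (p AND (r NAND p)))
g6 = g1 AND g5 = (r NAND p) AND ((p AND (r NAND p)) XOR (q AND (p AND (r NAND p))))
At p=0, q=0, r=0: circuit gives 0, formula gives 0.
At p=1, q=0, r=0: circuit gives 1, formula gives 1.
Agrees on all 8 inputs.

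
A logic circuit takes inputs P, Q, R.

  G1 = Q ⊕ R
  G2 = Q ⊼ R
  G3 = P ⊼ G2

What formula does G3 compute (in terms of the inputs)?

G2 = Q ⊼ R
G3 = P ⊼ G2 = P ⊼ (Q ⊼ R)

P ⊼ (Q ⊼ R)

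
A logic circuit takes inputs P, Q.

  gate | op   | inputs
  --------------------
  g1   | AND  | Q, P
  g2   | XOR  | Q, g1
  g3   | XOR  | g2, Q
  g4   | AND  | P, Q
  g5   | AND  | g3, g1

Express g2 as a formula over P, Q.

Q XOR (Q AND P)

g1 = Q AND P
g2 = Q XOR g1 = Q XOR (Q AND P)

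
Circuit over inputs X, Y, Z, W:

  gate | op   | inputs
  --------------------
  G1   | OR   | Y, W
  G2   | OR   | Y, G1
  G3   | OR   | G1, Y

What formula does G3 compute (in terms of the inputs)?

G1 = Y OR W
G3 = G1 OR Y = (Y OR W) OR Y

(Y OR W) OR Y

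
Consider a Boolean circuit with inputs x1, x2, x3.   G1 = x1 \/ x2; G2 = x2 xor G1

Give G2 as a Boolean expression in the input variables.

G1 = x1 \/ x2
G2 = x2 xor G1 = x2 xor (x1 \/ x2)

x2 xor (x1 \/ x2)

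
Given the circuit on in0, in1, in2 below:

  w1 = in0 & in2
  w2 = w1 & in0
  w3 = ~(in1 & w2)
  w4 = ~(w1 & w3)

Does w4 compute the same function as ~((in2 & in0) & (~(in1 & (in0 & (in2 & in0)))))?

Yes

w1 = in0 & in2
w2 = w1 & in0 = (in0 & in2) & in0
w3 = ~(in1 & w2) = ~(in1 & ((in0 & in2) & in0))
w4 = ~(w1 & w3) = ~((in0 & in2) & (~(in1 & ((in0 & in2) & in0))))
At in0=1, in1=0, in2=1: circuit gives 0, formula gives 0.
At in0=0, in1=0, in2=0: circuit gives 1, formula gives 1.
Agrees on all 8 inputs.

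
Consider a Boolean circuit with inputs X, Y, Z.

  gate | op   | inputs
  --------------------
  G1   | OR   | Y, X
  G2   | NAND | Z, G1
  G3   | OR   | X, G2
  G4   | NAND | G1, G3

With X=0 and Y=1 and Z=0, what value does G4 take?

G1 = 1 OR 0 = 1
G2 = 0 NAND 1 = 1
G3 = 0 OR 1 = 1
G4 = 1 NAND 1 = 0

0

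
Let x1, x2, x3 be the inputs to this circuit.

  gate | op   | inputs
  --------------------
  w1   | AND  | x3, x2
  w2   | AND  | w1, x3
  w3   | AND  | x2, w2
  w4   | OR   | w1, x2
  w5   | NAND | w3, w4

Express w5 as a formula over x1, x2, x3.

(x2 AND ((x3 AND x2) AND x3)) NAND ((x3 AND x2) OR x2)

w1 = x3 AND x2
w2 = w1 AND x3 = (x3 AND x2) AND x3
w3 = x2 AND w2 = x2 AND ((x3 AND x2) AND x3)
w4 = w1 OR x2 = (x3 AND x2) OR x2
w5 = w3 NAND w4 = (x2 AND ((x3 AND x2) AND x3)) NAND ((x3 AND x2) OR x2)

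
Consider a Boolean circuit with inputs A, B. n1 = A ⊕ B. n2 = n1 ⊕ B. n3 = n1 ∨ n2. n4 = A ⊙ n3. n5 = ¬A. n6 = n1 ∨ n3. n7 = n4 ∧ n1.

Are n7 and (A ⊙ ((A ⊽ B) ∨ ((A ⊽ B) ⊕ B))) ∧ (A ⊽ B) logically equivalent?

n1 = A ⊕ B
n2 = n1 ⊕ B = (A ⊕ B) ⊕ B
n3 = n1 ∨ n2 = (A ⊕ B) ∨ ((A ⊕ B) ⊕ B)
n4 = A ⊙ n3 = A ⊙ ((A ⊕ B) ∨ ((A ⊕ B) ⊕ B))
n7 = n4 ∧ n1 = (A ⊙ ((A ⊕ B) ∨ ((A ⊕ B) ⊕ B))) ∧ (A ⊕ B)
At A=1, B=0: circuit gives 1, formula gives 0.

No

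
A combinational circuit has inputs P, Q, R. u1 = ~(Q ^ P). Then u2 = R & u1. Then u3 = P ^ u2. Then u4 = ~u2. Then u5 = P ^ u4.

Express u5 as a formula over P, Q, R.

u1 = ~(Q ^ P)
u2 = R & u1 = R & (~(Q ^ P))
u4 = ~u2 = ~(R & (~(Q ^ P)))
u5 = P ^ u4 = P ^ ~(R & (~(Q ^ P)))

P ^ ~(R & (~(Q ^ P)))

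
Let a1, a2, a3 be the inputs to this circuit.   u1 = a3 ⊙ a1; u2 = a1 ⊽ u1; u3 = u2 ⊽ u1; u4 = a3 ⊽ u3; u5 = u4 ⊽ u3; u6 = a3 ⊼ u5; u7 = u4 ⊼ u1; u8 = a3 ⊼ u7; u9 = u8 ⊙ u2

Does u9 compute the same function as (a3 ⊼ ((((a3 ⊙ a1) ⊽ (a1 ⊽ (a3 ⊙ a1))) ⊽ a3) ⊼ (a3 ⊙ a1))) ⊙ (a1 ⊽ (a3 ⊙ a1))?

Yes

u1 = a3 ⊙ a1
u2 = a1 ⊽ u1 = a1 ⊽ (a3 ⊙ a1)
u3 = u2 ⊽ u1 = (a1 ⊽ (a3 ⊙ a1)) ⊽ (a3 ⊙ a1)
u4 = a3 ⊽ u3 = a3 ⊽ ((a1 ⊽ (a3 ⊙ a1)) ⊽ (a3 ⊙ a1))
u7 = u4 ⊼ u1 = (a3 ⊽ ((a1 ⊽ (a3 ⊙ a1)) ⊽ (a3 ⊙ a1))) ⊼ (a3 ⊙ a1)
u8 = a3 ⊼ u7 = a3 ⊼ ((a3 ⊽ ((a1 ⊽ (a3 ⊙ a1)) ⊽ (a3 ⊙ a1))) ⊼ (a3 ⊙ a1))
u9 = u8 ⊙ u2 = (a3 ⊼ ((a3 ⊽ ((a1 ⊽ (a3 ⊙ a1)) ⊽ (a3 ⊙ a1))) ⊼ (a3 ⊙ a1))) ⊙ (a1 ⊽ (a3 ⊙ a1))
At a1=0, a2=0, a3=0: circuit gives 0, formula gives 0.
At a1=1, a2=0, a3=1: circuit gives 1, formula gives 1.
Agrees on all 8 inputs.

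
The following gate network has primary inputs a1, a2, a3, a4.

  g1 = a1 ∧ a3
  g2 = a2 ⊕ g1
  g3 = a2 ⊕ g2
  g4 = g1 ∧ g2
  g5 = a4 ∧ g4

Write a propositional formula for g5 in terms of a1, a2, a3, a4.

a4 ∧ ((a1 ∧ a3) ∧ (a2 ⊕ (a1 ∧ a3)))

g1 = a1 ∧ a3
g2 = a2 ⊕ g1 = a2 ⊕ (a1 ∧ a3)
g4 = g1 ∧ g2 = (a1 ∧ a3) ∧ (a2 ⊕ (a1 ∧ a3))
g5 = a4 ∧ g4 = a4 ∧ ((a1 ∧ a3) ∧ (a2 ⊕ (a1 ∧ a3)))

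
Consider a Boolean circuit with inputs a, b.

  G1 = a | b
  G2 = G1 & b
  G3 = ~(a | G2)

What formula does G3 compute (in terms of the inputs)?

G1 = a | b
G2 = G1 & b = (a | b) & b
G3 = ~(a | G2) = ~(a | ((a | b) & b))

~(a | ((a | b) & b))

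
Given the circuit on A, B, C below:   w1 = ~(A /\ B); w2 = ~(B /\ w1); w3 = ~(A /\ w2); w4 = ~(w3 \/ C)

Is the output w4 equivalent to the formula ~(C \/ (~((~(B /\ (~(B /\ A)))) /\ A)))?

Yes

w1 = ~(A /\ B)
w2 = ~(B /\ w1) = ~(B /\ (~(A /\ B)))
w3 = ~(A /\ w2) = ~(A /\ (~(B /\ (~(A /\ B)))))
w4 = ~(w3 \/ C) = ~((~(A /\ (~(B /\ (~(A /\ B)))))) \/ C)
At A=0, B=0, C=0: circuit gives 0, formula gives 0.
At A=1, B=0, C=0: circuit gives 1, formula gives 1.
Agrees on all 8 inputs.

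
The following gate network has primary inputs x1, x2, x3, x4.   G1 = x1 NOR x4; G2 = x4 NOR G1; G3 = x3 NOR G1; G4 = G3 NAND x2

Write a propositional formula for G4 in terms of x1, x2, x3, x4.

G1 = x1 NOR x4
G3 = x3 NOR G1 = x3 NOR (x1 NOR x4)
G4 = G3 NAND x2 = (x3 NOR (x1 NOR x4)) NAND x2

(x3 NOR (x1 NOR x4)) NAND x2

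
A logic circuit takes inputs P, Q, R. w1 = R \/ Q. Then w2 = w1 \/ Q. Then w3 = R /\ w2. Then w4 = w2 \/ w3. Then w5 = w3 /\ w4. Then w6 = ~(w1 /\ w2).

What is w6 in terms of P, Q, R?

~((R \/ Q) /\ ((R \/ Q) \/ Q))

w1 = R \/ Q
w2 = w1 \/ Q = (R \/ Q) \/ Q
w6 = ~(w1 /\ w2) = ~((R \/ Q) /\ ((R \/ Q) \/ Q))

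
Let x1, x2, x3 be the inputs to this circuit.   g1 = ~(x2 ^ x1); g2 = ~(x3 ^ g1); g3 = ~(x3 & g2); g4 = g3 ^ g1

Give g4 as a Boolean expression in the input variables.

(~(x3 & (~(x3 ^ (~(x2 ^ x1)))))) ^ (~(x2 ^ x1))

g1 = ~(x2 ^ x1)
g2 = ~(x3 ^ g1) = ~(x3 ^ (~(x2 ^ x1)))
g3 = ~(x3 & g2) = ~(x3 & (~(x3 ^ (~(x2 ^ x1)))))
g4 = g3 ^ g1 = (~(x3 & (~(x3 ^ (~(x2 ^ x1)))))) ^ (~(x2 ^ x1))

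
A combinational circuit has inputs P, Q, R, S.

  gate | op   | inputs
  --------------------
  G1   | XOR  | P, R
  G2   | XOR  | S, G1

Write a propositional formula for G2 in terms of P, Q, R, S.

G1 = P XOR R
G2 = S XOR G1 = S XOR (P XOR R)

S XOR (P XOR R)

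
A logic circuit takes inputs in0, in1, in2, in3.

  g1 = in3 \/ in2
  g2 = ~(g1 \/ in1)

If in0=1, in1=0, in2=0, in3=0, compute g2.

1

g1 = 0 \/ 0 = 0
g2 = ~(0 \/ 0) = 1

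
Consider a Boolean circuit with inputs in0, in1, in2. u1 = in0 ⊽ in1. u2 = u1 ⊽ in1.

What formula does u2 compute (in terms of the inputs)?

(in0 ⊽ in1) ⊽ in1

u1 = in0 ⊽ in1
u2 = u1 ⊽ in1 = (in0 ⊽ in1) ⊽ in1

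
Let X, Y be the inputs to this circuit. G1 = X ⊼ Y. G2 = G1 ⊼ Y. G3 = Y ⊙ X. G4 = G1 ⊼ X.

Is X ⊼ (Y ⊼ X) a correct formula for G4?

G1 = X ⊼ Y
G4 = G1 ⊼ X = (X ⊼ Y) ⊼ X
At X=1, Y=0: circuit gives 0, formula gives 0.
At X=0, Y=0: circuit gives 1, formula gives 1.
Agrees on all 4 inputs.

Yes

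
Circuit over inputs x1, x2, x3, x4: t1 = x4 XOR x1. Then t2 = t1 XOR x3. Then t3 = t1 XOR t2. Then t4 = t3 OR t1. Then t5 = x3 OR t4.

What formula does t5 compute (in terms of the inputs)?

t1 = x4 XOR x1
t2 = t1 XOR x3 = (x4 XOR x1) XOR x3
t3 = t1 XOR t2 = (x4 XOR x1) XOR ((x4 XOR x1) XOR x3)
t4 = t3 OR t1 = ((x4 XOR x1) XOR ((x4 XOR x1) XOR x3)) OR (x4 XOR x1)
t5 = x3 OR t4 = x3 OR (((x4 XOR x1) XOR ((x4 XOR x1) XOR x3)) OR (x4 XOR x1))

x3 OR (((x4 XOR x1) XOR ((x4 XOR x1) XOR x3)) OR (x4 XOR x1))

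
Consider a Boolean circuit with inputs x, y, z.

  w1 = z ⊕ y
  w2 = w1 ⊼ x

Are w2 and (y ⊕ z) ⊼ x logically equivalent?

w1 = z ⊕ y
w2 = w1 ⊼ x = (z ⊕ y) ⊼ x
At x=1, y=0, z=1: circuit gives 0, formula gives 0.
At x=0, y=0, z=0: circuit gives 1, formula gives 1.
Agrees on all 8 inputs.

Yes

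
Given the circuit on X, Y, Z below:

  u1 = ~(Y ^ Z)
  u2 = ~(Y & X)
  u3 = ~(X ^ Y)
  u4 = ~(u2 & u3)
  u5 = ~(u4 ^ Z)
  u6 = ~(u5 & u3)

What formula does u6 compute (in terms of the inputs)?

~((~((~((~(Y & X)) & (~(X ^ Y)))) ^ Z)) & (~(X ^ Y)))

u2 = ~(Y & X)
u3 = ~(X ^ Y)
u4 = ~(u2 & u3) = ~((~(Y & X)) & (~(X ^ Y)))
u5 = ~(u4 ^ Z) = ~((~((~(Y & X)) & (~(X ^ Y)))) ^ Z)
u6 = ~(u5 & u3) = ~((~((~((~(Y & X)) & (~(X ^ Y)))) ^ Z)) & (~(X ^ Y)))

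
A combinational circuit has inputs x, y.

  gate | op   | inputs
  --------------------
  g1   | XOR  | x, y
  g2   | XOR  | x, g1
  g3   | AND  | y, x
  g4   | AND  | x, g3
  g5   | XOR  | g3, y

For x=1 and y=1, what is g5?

g3 = 1 AND 1 = 1
g5 = 1 XOR 1 = 0

0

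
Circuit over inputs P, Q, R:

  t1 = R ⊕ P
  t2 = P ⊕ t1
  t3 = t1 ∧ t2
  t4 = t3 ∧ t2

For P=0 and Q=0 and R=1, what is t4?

t1 = 1 ⊕ 0 = 1
t2 = 0 ⊕ 1 = 1
t3 = 1 ∧ 1 = 1
t4 = 1 ∧ 1 = 1

1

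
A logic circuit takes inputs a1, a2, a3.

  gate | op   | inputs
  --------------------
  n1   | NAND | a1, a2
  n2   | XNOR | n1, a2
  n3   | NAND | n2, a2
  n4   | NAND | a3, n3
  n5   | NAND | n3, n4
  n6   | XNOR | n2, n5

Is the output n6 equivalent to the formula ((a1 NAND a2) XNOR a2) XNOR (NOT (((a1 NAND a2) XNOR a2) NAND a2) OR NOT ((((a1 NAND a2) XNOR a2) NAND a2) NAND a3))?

Yes

n1 = a1 NAND a2
n2 = n1 XNOR a2 = (a1 NAND a2) XNOR a2
n3 = n2 NAND a2 = ((a1 NAND a2) XNOR a2) NAND a2
n4 = a3 NAND n3 = a3 NAND (((a1 NAND a2) XNOR a2) NAND a2)
n5 = n3 NAND n4 = (((a1 NAND a2) XNOR a2) NAND a2) NAND (a3 NAND (((a1 NAND a2) XNOR a2) NAND a2))
n6 = n2 XNOR n5 = ((a1 NAND a2) XNOR a2) XNOR ((((a1 NAND a2) XNOR a2) NAND a2) NAND (a3 NAND (((a1 NAND a2) XNOR a2) NAND a2)))
At a1=0, a2=0, a3=1: circuit gives 0, formula gives 0.
At a1=0, a2=0, a3=0: circuit gives 1, formula gives 1.
Agrees on all 8 inputs.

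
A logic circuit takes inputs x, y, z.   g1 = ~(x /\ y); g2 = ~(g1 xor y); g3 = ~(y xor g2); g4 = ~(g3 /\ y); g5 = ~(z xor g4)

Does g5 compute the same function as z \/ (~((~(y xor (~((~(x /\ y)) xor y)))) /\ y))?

g1 = ~(x /\ y)
g2 = ~(g1 xor y) = ~((~(x /\ y)) xor y)
g3 = ~(y xor g2) = ~(y xor (~((~(x /\ y)) xor y)))
g4 = ~(g3 /\ y) = ~((~(y xor (~((~(x /\ y)) xor y)))) /\ y)
g5 = ~(z xor g4) = ~(z xor (~((~(y xor (~((~(x /\ y)) xor y)))) /\ y)))
At x=0, y=0, z=0: circuit gives 0, formula gives 1.

No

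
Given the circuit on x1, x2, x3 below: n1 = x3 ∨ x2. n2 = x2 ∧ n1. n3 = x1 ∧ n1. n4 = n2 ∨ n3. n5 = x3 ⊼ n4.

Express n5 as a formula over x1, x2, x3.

x3 ⊼ ((x2 ∧ (x3 ∨ x2)) ∨ (x1 ∧ (x3 ∨ x2)))

n1 = x3 ∨ x2
n2 = x2 ∧ n1 = x2 ∧ (x3 ∨ x2)
n3 = x1 ∧ n1 = x1 ∧ (x3 ∨ x2)
n4 = n2 ∨ n3 = (x2 ∧ (x3 ∨ x2)) ∨ (x1 ∧ (x3 ∨ x2))
n5 = x3 ⊼ n4 = x3 ⊼ ((x2 ∧ (x3 ∨ x2)) ∨ (x1 ∧ (x3 ∨ x2)))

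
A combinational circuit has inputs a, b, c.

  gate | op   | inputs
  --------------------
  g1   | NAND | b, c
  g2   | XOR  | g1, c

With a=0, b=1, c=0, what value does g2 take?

1

g1 = 1 NAND 0 = 1
g2 = 1 XOR 0 = 1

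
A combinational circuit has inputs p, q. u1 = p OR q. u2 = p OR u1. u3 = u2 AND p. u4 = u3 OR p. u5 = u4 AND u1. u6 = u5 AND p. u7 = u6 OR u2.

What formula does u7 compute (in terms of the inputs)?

(((((p OR (p OR q)) AND p) OR p) AND (p OR q)) AND p) OR (p OR (p OR q))

u1 = p OR q
u2 = p OR u1 = p OR (p OR q)
u3 = u2 AND p = (p OR (p OR q)) AND p
u4 = u3 OR p = ((p OR (p OR q)) AND p) OR p
u5 = u4 AND u1 = (((p OR (p OR q)) AND p) OR p) AND (p OR q)
u6 = u5 AND p = ((((p OR (p OR q)) AND p) OR p) AND (p OR q)) AND p
u7 = u6 OR u2 = (((((p OR (p OR q)) AND p) OR p) AND (p OR q)) AND p) OR (p OR (p OR q))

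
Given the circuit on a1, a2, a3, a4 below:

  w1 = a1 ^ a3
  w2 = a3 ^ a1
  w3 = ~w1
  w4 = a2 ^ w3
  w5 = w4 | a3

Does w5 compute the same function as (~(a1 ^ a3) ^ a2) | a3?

Yes

w1 = a1 ^ a3
w3 = ~w1 = ~(a1 ^ a3)
w4 = a2 ^ w3 = a2 ^ ~(a1 ^ a3)
w5 = w4 | a3 = (a2 ^ ~(a1 ^ a3)) | a3
At a1=0, a2=1, a3=0, a4=0: circuit gives 0, formula gives 0.
At a1=0, a2=0, a3=0, a4=0: circuit gives 1, formula gives 1.
Agrees on all 16 inputs.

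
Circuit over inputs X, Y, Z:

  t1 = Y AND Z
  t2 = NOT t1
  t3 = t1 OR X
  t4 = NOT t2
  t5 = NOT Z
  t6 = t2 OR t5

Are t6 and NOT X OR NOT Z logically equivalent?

No

t1 = Y AND Z
t2 = NOT t1 = NOT (Y AND Z)
t5 = NOT Z
t6 = t2 OR t5 = NOT (Y AND Z) OR NOT Z
At X=0, Y=1, Z=1: circuit gives 0, formula gives 1.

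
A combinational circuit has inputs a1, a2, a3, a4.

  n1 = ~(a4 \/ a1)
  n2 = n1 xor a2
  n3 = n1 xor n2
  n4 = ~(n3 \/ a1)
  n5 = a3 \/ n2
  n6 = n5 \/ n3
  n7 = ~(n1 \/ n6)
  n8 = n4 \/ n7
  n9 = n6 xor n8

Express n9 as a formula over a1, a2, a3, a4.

((a3 \/ ((~(a4 \/ a1)) xor a2)) \/ ((~(a4 \/ a1)) xor ((~(a4 \/ a1)) xor a2))) xor ((~(((~(a4 \/ a1)) xor ((~(a4 \/ a1)) xor a2)) \/ a1)) \/ (~((~(a4 \/ a1)) \/ ((a3 \/ ((~(a4 \/ a1)) xor a2)) \/ ((~(a4 \/ a1)) xor ((~(a4 \/ a1)) xor a2))))))

n1 = ~(a4 \/ a1)
n2 = n1 xor a2 = (~(a4 \/ a1)) xor a2
n3 = n1 xor n2 = (~(a4 \/ a1)) xor ((~(a4 \/ a1)) xor a2)
n4 = ~(n3 \/ a1) = ~(((~(a4 \/ a1)) xor ((~(a4 \/ a1)) xor a2)) \/ a1)
n5 = a3 \/ n2 = a3 \/ ((~(a4 \/ a1)) xor a2)
n6 = n5 \/ n3 = (a3 \/ ((~(a4 \/ a1)) xor a2)) \/ ((~(a4 \/ a1)) xor ((~(a4 \/ a1)) xor a2))
n7 = ~(n1 \/ n6) = ~((~(a4 \/ a1)) \/ ((a3 \/ ((~(a4 \/ a1)) xor a2)) \/ ((~(a4 \/ a1)) xor ((~(a4 \/ a1)) xor a2))))
n8 = n4 \/ n7 = (~(((~(a4 \/ a1)) xor ((~(a4 \/ a1)) xor a2)) \/ a1)) \/ (~((~(a4 \/ a1)) \/ ((a3 \/ ((~(a4 \/ a1)) xor a2)) \/ ((~(a4 \/ a1)) xor ((~(a4 \/ a1)) xor a2)))))
n9 = n6 xor n8 = ((a3 \/ ((~(a4 \/ a1)) xor a2)) \/ ((~(a4 \/ a1)) xor ((~(a4 \/ a1)) xor a2))) xor ((~(((~(a4 \/ a1)) xor ((~(a4 \/ a1)) xor a2)) \/ a1)) \/ (~((~(a4 \/ a1)) \/ ((a3 \/ ((~(a4 \/ a1)) xor a2)) \/ ((~(a4 \/ a1)) xor ((~(a4 \/ a1)) xor a2))))))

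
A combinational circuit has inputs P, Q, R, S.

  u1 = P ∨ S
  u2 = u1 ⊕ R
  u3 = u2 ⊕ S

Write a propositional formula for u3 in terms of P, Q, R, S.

((P ∨ S) ⊕ R) ⊕ S

u1 = P ∨ S
u2 = u1 ⊕ R = (P ∨ S) ⊕ R
u3 = u2 ⊕ S = ((P ∨ S) ⊕ R) ⊕ S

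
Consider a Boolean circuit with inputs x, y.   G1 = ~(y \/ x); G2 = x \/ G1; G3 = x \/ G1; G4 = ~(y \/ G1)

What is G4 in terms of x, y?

G1 = ~(y \/ x)
G4 = ~(y \/ G1) = ~(y \/ (~(y \/ x)))

~(y \/ (~(y \/ x)))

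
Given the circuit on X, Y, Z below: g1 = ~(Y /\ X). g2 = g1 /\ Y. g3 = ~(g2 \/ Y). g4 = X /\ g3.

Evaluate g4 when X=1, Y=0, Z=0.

1

g1 = ~(0 /\ 1) = 1
g2 = 1 /\ 0 = 0
g3 = ~(0 \/ 0) = 1
g4 = 1 /\ 1 = 1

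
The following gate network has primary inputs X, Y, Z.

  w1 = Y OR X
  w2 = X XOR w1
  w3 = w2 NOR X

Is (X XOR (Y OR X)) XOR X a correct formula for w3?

No

w1 = Y OR X
w2 = X XOR w1 = X XOR (Y OR X)
w3 = w2 NOR X = (X XOR (Y OR X)) NOR X
At X=0, Y=0, Z=0: circuit gives 1, formula gives 0.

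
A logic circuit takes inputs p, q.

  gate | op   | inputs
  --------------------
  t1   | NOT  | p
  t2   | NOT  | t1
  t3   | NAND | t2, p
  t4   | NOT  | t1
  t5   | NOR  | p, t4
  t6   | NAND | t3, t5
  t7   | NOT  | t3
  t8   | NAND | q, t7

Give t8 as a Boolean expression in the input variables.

q NAND NOT (NOT NOT p NAND p)

t1 = NOT p
t2 = NOT t1 = NOT NOT p
t3 = t2 NAND p = NOT NOT p NAND p
t7 = NOT t3 = NOT (NOT NOT p NAND p)
t8 = q NAND t7 = q NAND NOT (NOT NOT p NAND p)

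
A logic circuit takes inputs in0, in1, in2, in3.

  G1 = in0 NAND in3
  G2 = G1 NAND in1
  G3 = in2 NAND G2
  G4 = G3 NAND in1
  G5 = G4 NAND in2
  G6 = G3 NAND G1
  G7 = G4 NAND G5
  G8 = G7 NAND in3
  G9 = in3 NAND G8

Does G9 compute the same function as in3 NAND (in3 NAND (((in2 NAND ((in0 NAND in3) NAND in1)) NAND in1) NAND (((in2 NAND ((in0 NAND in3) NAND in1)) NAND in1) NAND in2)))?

Yes

G1 = in0 NAND in3
G2 = G1 NAND in1 = (in0 NAND in3) NAND in1
G3 = in2 NAND G2 = in2 NAND ((in0 NAND in3) NAND in1)
G4 = G3 NAND in1 = (in2 NAND ((in0 NAND in3) NAND in1)) NAND in1
G5 = G4 NAND in2 = ((in2 NAND ((in0 NAND in3) NAND in1)) NAND in1) NAND in2
G7 = G4 NAND G5 = ((in2 NAND ((in0 NAND in3) NAND in1)) NAND in1) NAND (((in2 NAND ((in0 NAND in3) NAND in1)) NAND in1) NAND in2)
G8 = G7 NAND in3 = (((in2 NAND ((in0 NAND in3) NAND in1)) NAND in1) NAND (((in2 NAND ((in0 NAND in3) NAND in1)) NAND in1) NAND in2)) NAND in3
G9 = in3 NAND G8 = in3 NAND ((((in2 NAND ((in0 NAND in3) NAND in1)) NAND in1) NAND (((in2 NAND ((in0 NAND in3) NAND in1)) NAND in1) NAND in2)) NAND in3)
At in0=0, in1=0, in2=0, in3=1: circuit gives 0, formula gives 0.
At in0=0, in1=0, in2=0, in3=0: circuit gives 1, formula gives 1.
Agrees on all 16 inputs.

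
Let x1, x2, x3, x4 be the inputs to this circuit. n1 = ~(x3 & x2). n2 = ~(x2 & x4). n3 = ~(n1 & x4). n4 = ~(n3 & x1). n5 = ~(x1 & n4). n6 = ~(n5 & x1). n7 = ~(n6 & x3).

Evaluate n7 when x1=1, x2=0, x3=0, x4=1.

n1 = ~(0 & 0) = 1
n3 = ~(1 & 1) = 0
n4 = ~(0 & 1) = 1
n5 = ~(1 & 1) = 0
n6 = ~(0 & 1) = 1
n7 = ~(1 & 0) = 1

1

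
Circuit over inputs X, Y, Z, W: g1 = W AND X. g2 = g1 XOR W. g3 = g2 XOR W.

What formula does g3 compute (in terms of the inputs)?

((W AND X) XOR W) XOR W

g1 = W AND X
g2 = g1 XOR W = (W AND X) XOR W
g3 = g2 XOR W = ((W AND X) XOR W) XOR W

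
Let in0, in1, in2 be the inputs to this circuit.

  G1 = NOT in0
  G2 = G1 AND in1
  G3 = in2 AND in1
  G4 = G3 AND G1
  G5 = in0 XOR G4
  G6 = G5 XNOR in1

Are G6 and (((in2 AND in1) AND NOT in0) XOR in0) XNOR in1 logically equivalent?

G1 = NOT in0
G3 = in2 AND in1
G4 = G3 AND G1 = (in2 AND in1) AND NOT in0
G5 = in0 XOR G4 = in0 XOR ((in2 AND in1) AND NOT in0)
G6 = G5 XNOR in1 = (in0 XOR ((in2 AND in1) AND NOT in0)) XNOR in1
At in0=0, in1=1, in2=0: circuit gives 0, formula gives 0.
At in0=0, in1=0, in2=0: circuit gives 1, formula gives 1.
Agrees on all 8 inputs.

Yes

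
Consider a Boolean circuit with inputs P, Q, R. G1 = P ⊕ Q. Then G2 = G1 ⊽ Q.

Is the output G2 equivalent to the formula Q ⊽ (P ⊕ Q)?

Yes

G1 = P ⊕ Q
G2 = G1 ⊽ Q = (P ⊕ Q) ⊽ Q
At P=0, Q=1, R=0: circuit gives 0, formula gives 0.
At P=0, Q=0, R=0: circuit gives 1, formula gives 1.
Agrees on all 8 inputs.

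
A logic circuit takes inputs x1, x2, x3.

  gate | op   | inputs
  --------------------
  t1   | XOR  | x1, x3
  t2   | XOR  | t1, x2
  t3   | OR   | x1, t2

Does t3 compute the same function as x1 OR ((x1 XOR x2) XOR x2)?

t1 = x1 XOR x3
t2 = t1 XOR x2 = (x1 XOR x3) XOR x2
t3 = x1 OR t2 = x1 OR ((x1 XOR x3) XOR x2)
At x1=0, x2=0, x3=1: circuit gives 1, formula gives 0.

No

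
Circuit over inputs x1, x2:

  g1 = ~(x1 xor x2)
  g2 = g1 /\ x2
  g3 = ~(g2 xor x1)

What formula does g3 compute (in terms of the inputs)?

~(((~(x1 xor x2)) /\ x2) xor x1)

g1 = ~(x1 xor x2)
g2 = g1 /\ x2 = (~(x1 xor x2)) /\ x2
g3 = ~(g2 xor x1) = ~(((~(x1 xor x2)) /\ x2) xor x1)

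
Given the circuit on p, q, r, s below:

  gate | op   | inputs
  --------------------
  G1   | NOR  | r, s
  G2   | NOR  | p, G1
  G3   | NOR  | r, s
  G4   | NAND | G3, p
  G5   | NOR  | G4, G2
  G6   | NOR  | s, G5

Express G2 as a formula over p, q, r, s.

G1 = r NOR s
G2 = p NOR G1 = p NOR (r NOR s)

p NOR (r NOR s)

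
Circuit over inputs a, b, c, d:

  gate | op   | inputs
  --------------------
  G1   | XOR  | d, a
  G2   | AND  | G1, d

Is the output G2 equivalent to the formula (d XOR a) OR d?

G1 = d XOR a
G2 = G1 AND d = (d XOR a) AND d
At a=1, b=0, c=0, d=0: circuit gives 0, formula gives 1.

No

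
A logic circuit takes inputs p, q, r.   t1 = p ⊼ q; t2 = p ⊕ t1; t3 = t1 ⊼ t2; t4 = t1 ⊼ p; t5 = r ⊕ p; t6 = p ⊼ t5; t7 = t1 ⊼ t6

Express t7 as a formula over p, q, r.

t1 = p ⊼ q
t5 = r ⊕ p
t6 = p ⊼ t5 = p ⊼ (r ⊕ p)
t7 = t1 ⊼ t6 = (p ⊼ q) ⊼ (p ⊼ (r ⊕ p))

(p ⊼ q) ⊼ (p ⊼ (r ⊕ p))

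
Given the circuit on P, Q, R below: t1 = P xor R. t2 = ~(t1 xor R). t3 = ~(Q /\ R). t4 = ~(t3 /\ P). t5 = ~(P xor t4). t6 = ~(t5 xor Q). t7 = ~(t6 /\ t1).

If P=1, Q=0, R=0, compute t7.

0

t1 = 1 xor 0 = 1
t3 = ~(0 /\ 0) = 1
t4 = ~(1 /\ 1) = 0
t5 = ~(1 xor 0) = 0
t6 = ~(0 xor 0) = 1
t7 = ~(1 /\ 1) = 0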